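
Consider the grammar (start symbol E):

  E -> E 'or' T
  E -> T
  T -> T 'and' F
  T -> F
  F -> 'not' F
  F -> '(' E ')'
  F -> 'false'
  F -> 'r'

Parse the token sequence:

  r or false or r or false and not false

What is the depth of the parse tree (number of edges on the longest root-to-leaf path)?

[E [E [E [E [T [F r]]] or [T [F false]]] or [T [F r]]] or [T [T [F false]] and [F not [F false]]]]

6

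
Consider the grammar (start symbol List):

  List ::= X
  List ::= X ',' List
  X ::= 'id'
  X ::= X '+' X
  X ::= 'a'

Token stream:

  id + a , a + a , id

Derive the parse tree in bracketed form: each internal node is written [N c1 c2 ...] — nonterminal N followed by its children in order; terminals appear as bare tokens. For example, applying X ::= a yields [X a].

List
X , List
X + X , List
id + X , List
id + a , List
id + a , X , List
id + a , X + X , List
id + a , a + X , List
id + a , a + a , List
id + a , a + a , X
id + a , a + a , id

[List [X [X id] + [X a]] , [List [X [X a] + [X a]] , [List [X id]]]]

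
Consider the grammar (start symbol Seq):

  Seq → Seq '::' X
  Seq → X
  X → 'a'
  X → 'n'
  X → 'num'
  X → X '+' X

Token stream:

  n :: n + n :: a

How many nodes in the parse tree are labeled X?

5

[Seq [Seq [Seq [X n]] :: [X [X n] + [X n]]] :: [X a]]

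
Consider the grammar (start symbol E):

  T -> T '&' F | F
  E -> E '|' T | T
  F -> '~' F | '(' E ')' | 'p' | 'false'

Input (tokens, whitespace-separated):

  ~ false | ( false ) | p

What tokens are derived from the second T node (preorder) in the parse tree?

[E [E [E [T [F ~ [F false]]]] | [T [F ( [E [T [F false]]] )]]] | [T [F p]]]

( false )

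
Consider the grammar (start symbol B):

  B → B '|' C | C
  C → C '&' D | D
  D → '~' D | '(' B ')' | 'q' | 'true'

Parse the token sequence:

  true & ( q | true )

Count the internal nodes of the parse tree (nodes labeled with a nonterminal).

11

[B [C [C [D true]] & [D ( [B [B [C [D q]]] | [C [D true]]] )]]]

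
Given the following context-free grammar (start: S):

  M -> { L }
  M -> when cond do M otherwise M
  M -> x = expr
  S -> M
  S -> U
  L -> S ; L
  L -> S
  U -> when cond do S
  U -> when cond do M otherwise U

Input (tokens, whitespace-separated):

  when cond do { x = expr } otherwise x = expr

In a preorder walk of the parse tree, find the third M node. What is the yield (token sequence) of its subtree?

[S [M when cond do [M { [L [S [M x = expr]]] }] otherwise [M x = expr]]]

x = expr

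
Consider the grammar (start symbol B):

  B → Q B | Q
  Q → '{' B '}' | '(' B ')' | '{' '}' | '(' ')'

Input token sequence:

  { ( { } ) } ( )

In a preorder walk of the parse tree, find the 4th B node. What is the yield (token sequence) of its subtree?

( )

[B [Q { [B [Q ( [B [Q { }]] )]] }] [B [Q ( )]]]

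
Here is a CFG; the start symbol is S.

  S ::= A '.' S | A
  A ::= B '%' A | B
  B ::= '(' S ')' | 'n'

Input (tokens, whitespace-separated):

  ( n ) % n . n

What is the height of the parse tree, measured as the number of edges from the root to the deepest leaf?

[S [A [B ( [S [A [B n]]] )] % [A [B n]]] . [S [A [B n]]]]

6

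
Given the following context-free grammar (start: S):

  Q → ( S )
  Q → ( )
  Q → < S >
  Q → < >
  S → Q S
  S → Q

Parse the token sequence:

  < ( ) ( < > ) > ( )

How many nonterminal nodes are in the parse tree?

[S [Q < [S [Q ( )] [S [Q ( [S [Q < >]] )]]] >] [S [Q ( )]]]

10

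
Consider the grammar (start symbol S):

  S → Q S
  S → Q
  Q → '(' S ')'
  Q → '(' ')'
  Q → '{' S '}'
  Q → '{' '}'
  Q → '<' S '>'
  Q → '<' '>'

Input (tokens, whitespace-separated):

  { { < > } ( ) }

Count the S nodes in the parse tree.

4

[S [Q { [S [Q { [S [Q < >]] }] [S [Q ( )]]] }]]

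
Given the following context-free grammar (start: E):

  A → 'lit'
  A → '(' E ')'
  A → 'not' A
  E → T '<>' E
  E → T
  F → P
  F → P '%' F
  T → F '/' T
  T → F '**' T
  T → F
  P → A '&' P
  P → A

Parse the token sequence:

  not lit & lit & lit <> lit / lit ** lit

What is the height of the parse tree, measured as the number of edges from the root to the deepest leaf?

8

[E [T [F [P [A not [A lit]] & [P [A lit] & [P [A lit]]]]]] <> [E [T [F [P [A lit]]] / [T [F [P [A lit]]] ** [T [F [P [A lit]]]]]]]]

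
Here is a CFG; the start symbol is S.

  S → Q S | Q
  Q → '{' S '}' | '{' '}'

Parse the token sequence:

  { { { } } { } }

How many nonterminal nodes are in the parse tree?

[S [Q { [S [Q { [S [Q { }]] }] [S [Q { }]]] }]]

8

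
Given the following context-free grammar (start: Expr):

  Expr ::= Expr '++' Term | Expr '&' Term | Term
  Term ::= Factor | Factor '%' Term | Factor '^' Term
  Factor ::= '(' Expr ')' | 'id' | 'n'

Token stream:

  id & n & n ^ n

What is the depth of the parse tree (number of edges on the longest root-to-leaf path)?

[Expr [Expr [Expr [Term [Factor id]]] & [Term [Factor n]]] & [Term [Factor n] ^ [Term [Factor n]]]]

5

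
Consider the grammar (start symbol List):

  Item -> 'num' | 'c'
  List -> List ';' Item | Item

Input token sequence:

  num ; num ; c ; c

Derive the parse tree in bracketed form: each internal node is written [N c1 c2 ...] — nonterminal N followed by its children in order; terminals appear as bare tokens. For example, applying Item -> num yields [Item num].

[List [List [List [List [Item num]] ; [Item num]] ; [Item c]] ; [Item c]]

List
List ; Item
List ; Item ; Item
List ; Item ; Item ; Item
Item ; Item ; Item ; Item
num ; Item ; Item ; Item
num ; num ; Item ; Item
num ; num ; c ; Item
num ; num ; c ; c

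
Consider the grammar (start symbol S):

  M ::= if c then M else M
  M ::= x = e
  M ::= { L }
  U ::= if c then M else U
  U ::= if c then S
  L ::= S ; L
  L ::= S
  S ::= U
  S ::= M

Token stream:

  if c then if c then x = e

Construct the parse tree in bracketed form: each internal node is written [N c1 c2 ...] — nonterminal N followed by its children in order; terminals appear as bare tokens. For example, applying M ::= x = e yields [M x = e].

S
U
if c then S
if c then U
if c then if c then S
if c then if c then M
if c then if c then x = e

[S [U if c then [S [U if c then [S [M x = e]]]]]]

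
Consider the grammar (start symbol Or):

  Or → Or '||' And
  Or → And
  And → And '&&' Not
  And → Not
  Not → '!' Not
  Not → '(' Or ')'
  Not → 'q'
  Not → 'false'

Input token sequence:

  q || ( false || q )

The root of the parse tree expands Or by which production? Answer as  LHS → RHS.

Or → Or '||' And

[Or [Or [And [Not q]]] || [And [Not ( [Or [Or [And [Not false]]] || [And [Not q]]] )]]]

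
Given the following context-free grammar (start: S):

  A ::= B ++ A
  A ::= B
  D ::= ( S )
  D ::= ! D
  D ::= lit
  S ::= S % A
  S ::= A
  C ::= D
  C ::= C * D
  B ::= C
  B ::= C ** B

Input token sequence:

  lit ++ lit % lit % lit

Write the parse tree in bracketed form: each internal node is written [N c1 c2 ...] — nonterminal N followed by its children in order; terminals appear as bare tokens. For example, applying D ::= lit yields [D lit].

S
S % A
S % A % A
A % A % A
B ++ A % A % A
C ++ A % A % A
D ++ A % A % A
lit ++ A % A % A
lit ++ B % A % A
lit ++ C % A % A
lit ++ D % A % A
lit ++ lit % A % A
lit ++ lit % B % A
lit ++ lit % C % A
lit ++ lit % D % A
lit ++ lit % lit % A
lit ++ lit % lit % B
lit ++ lit % lit % C
lit ++ lit % lit % D
lit ++ lit % lit % lit

[S [S [S [A [B [C [D lit]]] ++ [A [B [C [D lit]]]]]] % [A [B [C [D lit]]]]] % [A [B [C [D lit]]]]]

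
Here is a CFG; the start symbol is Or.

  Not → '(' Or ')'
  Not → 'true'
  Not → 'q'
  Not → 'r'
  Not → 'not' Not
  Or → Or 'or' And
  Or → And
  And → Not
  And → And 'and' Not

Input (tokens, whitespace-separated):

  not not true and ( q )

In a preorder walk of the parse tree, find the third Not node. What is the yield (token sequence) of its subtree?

true

[Or [And [And [Not not [Not not [Not true]]]] and [Not ( [Or [And [Not q]]] )]]]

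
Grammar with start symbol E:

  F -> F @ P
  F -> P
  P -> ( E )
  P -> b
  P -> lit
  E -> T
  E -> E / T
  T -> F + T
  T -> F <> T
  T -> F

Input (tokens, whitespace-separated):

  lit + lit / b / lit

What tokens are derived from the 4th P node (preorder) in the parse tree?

[E [E [E [T [F [P lit]] + [T [F [P lit]]]]] / [T [F [P b]]]] / [T [F [P lit]]]]

lit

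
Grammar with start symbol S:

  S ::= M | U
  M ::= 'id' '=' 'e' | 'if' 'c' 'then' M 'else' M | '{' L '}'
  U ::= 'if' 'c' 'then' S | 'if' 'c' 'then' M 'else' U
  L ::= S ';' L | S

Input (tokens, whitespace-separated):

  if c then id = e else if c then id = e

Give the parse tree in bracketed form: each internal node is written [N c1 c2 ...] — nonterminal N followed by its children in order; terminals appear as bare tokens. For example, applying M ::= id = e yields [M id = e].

[S [U if c then [M id = e] else [U if c then [S [M id = e]]]]]

S
U
if c then M else U
if c then id = e else U
if c then id = e else if c then S
if c then id = e else if c then M
if c then id = e else if c then id = e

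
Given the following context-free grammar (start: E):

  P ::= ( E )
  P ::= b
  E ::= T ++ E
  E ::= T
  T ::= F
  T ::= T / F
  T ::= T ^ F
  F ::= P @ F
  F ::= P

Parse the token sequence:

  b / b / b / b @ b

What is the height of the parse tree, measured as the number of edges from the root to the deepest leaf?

7

[E [T [T [T [T [F [P b]]] / [F [P b]]] / [F [P b]]] / [F [P b] @ [F [P b]]]]]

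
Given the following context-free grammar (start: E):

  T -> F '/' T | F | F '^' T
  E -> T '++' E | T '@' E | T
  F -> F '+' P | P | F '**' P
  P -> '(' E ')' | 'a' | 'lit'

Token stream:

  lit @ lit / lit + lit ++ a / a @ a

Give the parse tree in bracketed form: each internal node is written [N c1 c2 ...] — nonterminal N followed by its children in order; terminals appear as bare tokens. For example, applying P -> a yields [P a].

[E [T [F [P lit]]] @ [E [T [F [P lit]] / [T [F [F [P lit]] + [P lit]]]] ++ [E [T [F [P a]] / [T [F [P a]]]] @ [E [T [F [P a]]]]]]]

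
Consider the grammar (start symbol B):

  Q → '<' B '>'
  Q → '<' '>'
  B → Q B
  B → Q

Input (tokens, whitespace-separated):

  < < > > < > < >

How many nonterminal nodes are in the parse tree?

[B [Q < [B [Q < >]] >] [B [Q < >] [B [Q < >]]]]

8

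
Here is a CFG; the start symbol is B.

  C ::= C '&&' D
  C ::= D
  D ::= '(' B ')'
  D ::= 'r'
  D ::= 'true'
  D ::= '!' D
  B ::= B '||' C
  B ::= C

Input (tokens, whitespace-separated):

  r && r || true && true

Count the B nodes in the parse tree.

2

[B [B [C [C [D r]] && [D r]]] || [C [C [D true]] && [D true]]]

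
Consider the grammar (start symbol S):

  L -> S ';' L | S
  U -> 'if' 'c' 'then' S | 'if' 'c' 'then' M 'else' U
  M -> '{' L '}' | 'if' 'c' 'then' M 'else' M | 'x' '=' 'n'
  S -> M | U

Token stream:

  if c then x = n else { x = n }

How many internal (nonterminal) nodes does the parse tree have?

[S [M if c then [M x = n] else [M { [L [S [M x = n]]] }]]]

7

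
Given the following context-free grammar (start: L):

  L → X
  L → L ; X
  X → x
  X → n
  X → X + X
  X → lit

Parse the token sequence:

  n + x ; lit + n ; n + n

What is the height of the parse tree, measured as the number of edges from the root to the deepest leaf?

5

[L [L [L [X [X n] + [X x]]] ; [X [X lit] + [X n]]] ; [X [X n] + [X n]]]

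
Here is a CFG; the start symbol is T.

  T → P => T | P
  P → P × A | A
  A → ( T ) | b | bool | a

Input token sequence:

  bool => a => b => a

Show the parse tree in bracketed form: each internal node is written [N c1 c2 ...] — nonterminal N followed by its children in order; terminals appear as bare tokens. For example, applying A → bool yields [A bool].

[T [P [A bool]] => [T [P [A a]] => [T [P [A b]] => [T [P [A a]]]]]]

T
P => T
A => T
bool => T
bool => P => T
bool => A => T
bool => a => T
bool => a => P => T
bool => a => A => T
bool => a => b => T
bool => a => b => P
bool => a => b => A
bool => a => b => a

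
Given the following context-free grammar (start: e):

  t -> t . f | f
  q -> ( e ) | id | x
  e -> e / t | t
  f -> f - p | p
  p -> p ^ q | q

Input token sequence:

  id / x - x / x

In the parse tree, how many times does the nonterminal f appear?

4

[e [e [e [t [f [p [q id]]]]] / [t [f [f [p [q x]]] - [p [q x]]]]] / [t [f [p [q x]]]]]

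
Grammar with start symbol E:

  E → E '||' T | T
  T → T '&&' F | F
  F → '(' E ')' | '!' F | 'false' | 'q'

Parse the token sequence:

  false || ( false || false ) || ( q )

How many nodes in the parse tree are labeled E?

[E [E [E [T [F false]]] || [T [F ( [E [E [T [F false]]] || [T [F false]]] )]]] || [T [F ( [E [T [F q]]] )]]]

6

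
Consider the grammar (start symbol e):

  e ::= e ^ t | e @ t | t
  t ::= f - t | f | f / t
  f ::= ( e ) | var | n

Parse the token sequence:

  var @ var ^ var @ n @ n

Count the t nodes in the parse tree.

[e [e [e [e [e [t [f var]]] @ [t [f var]]] ^ [t [f var]]] @ [t [f n]]] @ [t [f n]]]

5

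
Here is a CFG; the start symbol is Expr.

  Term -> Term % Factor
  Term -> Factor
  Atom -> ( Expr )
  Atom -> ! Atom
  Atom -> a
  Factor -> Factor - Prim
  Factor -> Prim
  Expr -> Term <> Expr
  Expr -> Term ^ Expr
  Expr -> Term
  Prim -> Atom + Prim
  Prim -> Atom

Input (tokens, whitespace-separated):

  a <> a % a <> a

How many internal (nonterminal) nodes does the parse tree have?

19

[Expr [Term [Factor [Prim [Atom a]]]] <> [Expr [Term [Term [Factor [Prim [Atom a]]]] % [Factor [Prim [Atom a]]]] <> [Expr [Term [Factor [Prim [Atom a]]]]]]]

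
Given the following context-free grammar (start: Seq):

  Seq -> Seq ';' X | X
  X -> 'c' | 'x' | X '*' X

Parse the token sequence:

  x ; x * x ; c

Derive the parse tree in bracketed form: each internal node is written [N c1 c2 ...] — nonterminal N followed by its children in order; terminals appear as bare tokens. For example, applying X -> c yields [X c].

Seq
Seq ; X
Seq ; X ; X
X ; X ; X
x ; X ; X
x ; X * X ; X
x ; x * X ; X
x ; x * x ; X
x ; x * x ; c

[Seq [Seq [Seq [X x]] ; [X [X x] * [X x]]] ; [X c]]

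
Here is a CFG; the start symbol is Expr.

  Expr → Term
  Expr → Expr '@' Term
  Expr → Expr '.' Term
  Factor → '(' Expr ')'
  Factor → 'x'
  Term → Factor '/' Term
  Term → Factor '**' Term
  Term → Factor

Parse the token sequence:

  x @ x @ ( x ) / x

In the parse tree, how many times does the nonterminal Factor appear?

5

[Expr [Expr [Expr [Term [Factor x]]] @ [Term [Factor x]]] @ [Term [Factor ( [Expr [Term [Factor x]]] )] / [Term [Factor x]]]]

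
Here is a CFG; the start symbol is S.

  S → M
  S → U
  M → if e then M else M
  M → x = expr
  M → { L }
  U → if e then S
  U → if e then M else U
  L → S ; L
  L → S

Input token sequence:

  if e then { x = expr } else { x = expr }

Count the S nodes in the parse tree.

[S [M if e then [M { [L [S [M x = expr]]] }] else [M { [L [S [M x = expr]]] }]]]

3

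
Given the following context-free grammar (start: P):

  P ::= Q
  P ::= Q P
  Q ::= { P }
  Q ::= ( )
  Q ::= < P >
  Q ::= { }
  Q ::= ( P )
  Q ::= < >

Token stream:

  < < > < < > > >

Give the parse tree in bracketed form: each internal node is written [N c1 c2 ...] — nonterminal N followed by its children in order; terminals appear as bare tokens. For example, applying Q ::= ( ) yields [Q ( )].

[P [Q < [P [Q < >] [P [Q < [P [Q < >]] >]]] >]]

P
Q
< P >
< Q P >
< < > P >
< < > Q >
< < > < P > >
< < > < Q > >
< < > < < > > >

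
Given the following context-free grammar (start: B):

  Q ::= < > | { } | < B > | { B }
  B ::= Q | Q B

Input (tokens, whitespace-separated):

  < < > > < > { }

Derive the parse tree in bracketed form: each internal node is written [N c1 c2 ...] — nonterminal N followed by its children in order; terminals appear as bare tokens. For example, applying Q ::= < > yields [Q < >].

[B [Q < [B [Q < >]] >] [B [Q < >] [B [Q { }]]]]

B
Q B
< B > B
< Q > B
< < > > B
< < > > Q B
< < > > < > B
< < > > < > Q
< < > > < > { }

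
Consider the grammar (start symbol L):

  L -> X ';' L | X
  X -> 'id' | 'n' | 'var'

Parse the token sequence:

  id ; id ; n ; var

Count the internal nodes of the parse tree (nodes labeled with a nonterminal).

[L [X id] ; [L [X id] ; [L [X n] ; [L [X var]]]]]

8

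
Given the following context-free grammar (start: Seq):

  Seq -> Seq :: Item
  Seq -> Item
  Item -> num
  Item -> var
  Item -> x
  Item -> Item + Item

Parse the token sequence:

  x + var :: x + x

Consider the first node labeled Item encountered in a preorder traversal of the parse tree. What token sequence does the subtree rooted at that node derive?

x + var

[Seq [Seq [Item [Item x] + [Item var]]] :: [Item [Item x] + [Item x]]]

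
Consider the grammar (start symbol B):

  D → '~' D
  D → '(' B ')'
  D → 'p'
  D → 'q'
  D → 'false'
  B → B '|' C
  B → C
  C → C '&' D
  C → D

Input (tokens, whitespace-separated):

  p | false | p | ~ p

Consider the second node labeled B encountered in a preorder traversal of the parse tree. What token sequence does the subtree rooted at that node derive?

p | false | p

[B [B [B [B [C [D p]]] | [C [D false]]] | [C [D p]]] | [C [D ~ [D p]]]]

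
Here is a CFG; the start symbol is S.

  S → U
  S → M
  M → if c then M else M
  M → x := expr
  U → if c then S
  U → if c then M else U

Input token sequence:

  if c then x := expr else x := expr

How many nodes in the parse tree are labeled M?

[S [M if c then [M x := expr] else [M x := expr]]]

3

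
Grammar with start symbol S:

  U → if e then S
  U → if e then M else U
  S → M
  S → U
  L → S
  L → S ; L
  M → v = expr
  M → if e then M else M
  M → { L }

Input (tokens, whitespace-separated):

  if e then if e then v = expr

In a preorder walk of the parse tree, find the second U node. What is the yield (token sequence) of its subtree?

if e then v = expr

[S [U if e then [S [U if e then [S [M v = expr]]]]]]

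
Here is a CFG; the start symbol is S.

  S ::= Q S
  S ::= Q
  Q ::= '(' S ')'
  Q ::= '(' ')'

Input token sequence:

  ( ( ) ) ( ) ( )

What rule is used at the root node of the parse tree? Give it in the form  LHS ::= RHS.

S ::= Q S

[S [Q ( [S [Q ( )]] )] [S [Q ( )] [S [Q ( )]]]]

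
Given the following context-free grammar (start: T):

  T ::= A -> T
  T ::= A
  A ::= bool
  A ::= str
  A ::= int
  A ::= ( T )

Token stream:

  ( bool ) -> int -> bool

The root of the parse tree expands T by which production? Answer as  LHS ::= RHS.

[T [A ( [T [A bool]] )] -> [T [A int] -> [T [A bool]]]]

T ::= A -> T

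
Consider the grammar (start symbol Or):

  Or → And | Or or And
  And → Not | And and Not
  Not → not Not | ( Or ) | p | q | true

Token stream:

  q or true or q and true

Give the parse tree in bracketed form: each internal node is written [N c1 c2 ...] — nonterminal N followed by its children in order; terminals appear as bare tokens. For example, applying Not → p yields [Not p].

[Or [Or [Or [And [Not q]]] or [And [Not true]]] or [And [And [Not q]] and [Not true]]]

Or
Or or And
Or or And or And
And or And or And
Not or And or And
q or And or And
q or Not or And
q or true or And
q or true or And and Not
q or true or Not and Not
q or true or q and Not
q or true or q and true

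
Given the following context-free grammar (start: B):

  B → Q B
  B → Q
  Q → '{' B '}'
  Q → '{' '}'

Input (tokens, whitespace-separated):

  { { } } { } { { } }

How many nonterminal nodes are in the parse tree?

10

[B [Q { [B [Q { }]] }] [B [Q { }] [B [Q { [B [Q { }]] }]]]]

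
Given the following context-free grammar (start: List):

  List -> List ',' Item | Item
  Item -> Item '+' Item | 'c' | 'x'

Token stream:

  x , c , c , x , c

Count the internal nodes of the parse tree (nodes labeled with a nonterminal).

10

[List [List [List [List [List [Item x]] , [Item c]] , [Item c]] , [Item x]] , [Item c]]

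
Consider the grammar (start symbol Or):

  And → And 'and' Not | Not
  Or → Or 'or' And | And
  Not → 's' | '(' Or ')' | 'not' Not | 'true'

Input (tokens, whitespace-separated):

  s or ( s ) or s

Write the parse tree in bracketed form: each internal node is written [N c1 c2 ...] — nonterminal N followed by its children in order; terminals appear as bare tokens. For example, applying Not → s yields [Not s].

[Or [Or [Or [And [Not s]]] or [And [Not ( [Or [And [Not s]]] )]]] or [And [Not s]]]

Or
Or or And
Or or And or And
And or And or And
Not or And or And
s or And or And
s or Not or And
s or ( Or ) or And
s or ( And ) or And
s or ( Not ) or And
s or ( s ) or And
s or ( s ) or Not
s or ( s ) or s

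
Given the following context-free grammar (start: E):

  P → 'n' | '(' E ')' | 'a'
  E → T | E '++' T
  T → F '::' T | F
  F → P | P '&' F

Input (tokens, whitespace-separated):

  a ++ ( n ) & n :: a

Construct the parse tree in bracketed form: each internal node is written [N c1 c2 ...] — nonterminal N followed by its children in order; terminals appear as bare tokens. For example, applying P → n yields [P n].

E
E ++ T
T ++ T
F ++ T
P ++ T
a ++ T
a ++ F :: T
a ++ P & F :: T
a ++ ( E ) & F :: T
a ++ ( T ) & F :: T
a ++ ( F ) & F :: T
a ++ ( P ) & F :: T
a ++ ( n ) & F :: T
a ++ ( n ) & P :: T
a ++ ( n ) & n :: T
a ++ ( n ) & n :: F
a ++ ( n ) & n :: P
a ++ ( n ) & n :: a

[E [E [T [F [P a]]]] ++ [T [F [P ( [E [T [F [P n]]]] )] & [F [P n]]] :: [T [F [P a]]]]]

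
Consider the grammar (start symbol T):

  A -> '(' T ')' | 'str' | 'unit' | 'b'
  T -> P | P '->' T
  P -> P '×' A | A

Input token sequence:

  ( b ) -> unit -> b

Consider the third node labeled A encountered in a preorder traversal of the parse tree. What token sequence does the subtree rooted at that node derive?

unit

[T [P [A ( [T [P [A b]]] )]] -> [T [P [A unit]] -> [T [P [A b]]]]]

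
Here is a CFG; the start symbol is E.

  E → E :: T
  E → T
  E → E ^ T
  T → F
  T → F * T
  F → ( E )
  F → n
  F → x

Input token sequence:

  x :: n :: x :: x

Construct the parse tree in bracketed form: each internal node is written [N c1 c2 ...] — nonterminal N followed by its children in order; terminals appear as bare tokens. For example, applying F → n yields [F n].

E
E :: T
E :: T :: T
E :: T :: T :: T
T :: T :: T :: T
F :: T :: T :: T
x :: T :: T :: T
x :: F :: T :: T
x :: n :: T :: T
x :: n :: F :: T
x :: n :: x :: T
x :: n :: x :: F
x :: n :: x :: x

[E [E [E [E [T [F x]]] :: [T [F n]]] :: [T [F x]]] :: [T [F x]]]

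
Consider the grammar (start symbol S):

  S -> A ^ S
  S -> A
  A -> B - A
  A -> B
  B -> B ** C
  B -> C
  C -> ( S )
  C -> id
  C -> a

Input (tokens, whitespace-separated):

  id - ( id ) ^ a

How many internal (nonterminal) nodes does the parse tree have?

[S [A [B [C id]] - [A [B [C ( [S [A [B [C id]]]] )]]]] ^ [S [A [B [C a]]]]]

15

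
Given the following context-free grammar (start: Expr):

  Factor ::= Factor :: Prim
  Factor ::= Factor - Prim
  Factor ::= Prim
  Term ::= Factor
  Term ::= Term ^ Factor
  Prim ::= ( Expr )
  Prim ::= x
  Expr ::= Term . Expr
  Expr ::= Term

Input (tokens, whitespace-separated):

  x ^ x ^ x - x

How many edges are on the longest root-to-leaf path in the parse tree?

[Expr [Term [Term [Term [Factor [Prim x]]] ^ [Factor [Prim x]]] ^ [Factor [Factor [Prim x]] - [Prim x]]]]

6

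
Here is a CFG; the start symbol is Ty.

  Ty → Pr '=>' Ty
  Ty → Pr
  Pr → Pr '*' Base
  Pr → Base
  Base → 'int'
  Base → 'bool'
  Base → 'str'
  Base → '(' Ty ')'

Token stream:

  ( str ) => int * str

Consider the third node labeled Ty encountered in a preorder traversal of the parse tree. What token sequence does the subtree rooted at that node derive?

[Ty [Pr [Base ( [Ty [Pr [Base str]]] )]] => [Ty [Pr [Pr [Base int]] * [Base str]]]]

int * str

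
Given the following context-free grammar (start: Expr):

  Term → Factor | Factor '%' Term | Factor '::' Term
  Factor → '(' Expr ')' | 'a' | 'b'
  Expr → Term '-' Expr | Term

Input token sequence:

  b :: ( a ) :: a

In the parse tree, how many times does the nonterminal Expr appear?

[Expr [Term [Factor b] :: [Term [Factor ( [Expr [Term [Factor a]]] )] :: [Term [Factor a]]]]]

2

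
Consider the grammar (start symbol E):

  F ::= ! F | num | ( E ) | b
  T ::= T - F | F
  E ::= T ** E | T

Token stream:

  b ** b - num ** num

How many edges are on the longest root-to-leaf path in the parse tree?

[E [T [F b]] ** [E [T [T [F b]] - [F num]] ** [E [T [F num]]]]]

5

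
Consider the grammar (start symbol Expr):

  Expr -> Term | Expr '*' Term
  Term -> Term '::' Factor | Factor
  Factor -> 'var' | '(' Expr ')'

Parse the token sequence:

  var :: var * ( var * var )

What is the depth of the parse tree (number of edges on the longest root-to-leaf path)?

7

[Expr [Expr [Term [Term [Factor var]] :: [Factor var]]] * [Term [Factor ( [Expr [Expr [Term [Factor var]]] * [Term [Factor var]]] )]]]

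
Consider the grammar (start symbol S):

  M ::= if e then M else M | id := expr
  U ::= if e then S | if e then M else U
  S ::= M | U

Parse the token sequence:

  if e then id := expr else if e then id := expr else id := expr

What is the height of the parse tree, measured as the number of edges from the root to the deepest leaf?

4

[S [M if e then [M id := expr] else [M if e then [M id := expr] else [M id := expr]]]]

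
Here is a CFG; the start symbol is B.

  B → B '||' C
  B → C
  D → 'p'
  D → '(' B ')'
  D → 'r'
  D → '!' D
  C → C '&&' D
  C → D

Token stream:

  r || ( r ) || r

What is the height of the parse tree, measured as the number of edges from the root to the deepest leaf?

7

[B [B [B [C [D r]]] || [C [D ( [B [C [D r]]] )]]] || [C [D r]]]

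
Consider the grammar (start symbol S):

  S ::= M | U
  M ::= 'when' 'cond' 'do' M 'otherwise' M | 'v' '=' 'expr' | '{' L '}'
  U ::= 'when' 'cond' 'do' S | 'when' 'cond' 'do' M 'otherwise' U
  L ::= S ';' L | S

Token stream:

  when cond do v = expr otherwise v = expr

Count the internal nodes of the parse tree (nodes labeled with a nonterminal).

4

[S [M when cond do [M v = expr] otherwise [M v = expr]]]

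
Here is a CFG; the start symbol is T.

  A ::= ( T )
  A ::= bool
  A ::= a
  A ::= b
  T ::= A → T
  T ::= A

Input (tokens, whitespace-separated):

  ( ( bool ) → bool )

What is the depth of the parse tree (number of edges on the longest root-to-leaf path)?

[T [A ( [T [A ( [T [A bool]] )] → [T [A bool]]] )]]

6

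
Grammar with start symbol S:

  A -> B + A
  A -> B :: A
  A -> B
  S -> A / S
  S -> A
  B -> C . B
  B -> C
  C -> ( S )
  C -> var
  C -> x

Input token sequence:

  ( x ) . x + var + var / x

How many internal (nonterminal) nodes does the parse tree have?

20

[S [A [B [C ( [S [A [B [C x]]]] )] . [B [C x]]] + [A [B [C var]] + [A [B [C var]]]]] / [S [A [B [C x]]]]]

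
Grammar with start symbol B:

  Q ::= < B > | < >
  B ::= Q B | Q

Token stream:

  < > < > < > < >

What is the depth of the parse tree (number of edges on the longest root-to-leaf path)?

5

[B [Q < >] [B [Q < >] [B [Q < >] [B [Q < >]]]]]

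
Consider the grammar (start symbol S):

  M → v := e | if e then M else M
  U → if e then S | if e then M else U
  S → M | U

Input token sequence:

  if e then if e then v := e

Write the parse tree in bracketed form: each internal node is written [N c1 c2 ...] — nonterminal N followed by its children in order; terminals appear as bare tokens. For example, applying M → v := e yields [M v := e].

S
U
if e then S
if e then U
if e then if e then S
if e then if e then M
if e then if e then v := e

[S [U if e then [S [U if e then [S [M v := e]]]]]]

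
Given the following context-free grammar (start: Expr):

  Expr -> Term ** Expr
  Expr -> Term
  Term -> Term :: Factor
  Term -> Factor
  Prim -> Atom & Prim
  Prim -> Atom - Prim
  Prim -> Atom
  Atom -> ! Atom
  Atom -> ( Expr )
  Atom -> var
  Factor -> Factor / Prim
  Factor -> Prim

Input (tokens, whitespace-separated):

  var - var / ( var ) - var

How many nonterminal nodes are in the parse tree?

[Expr [Term [Factor [Factor [Prim [Atom var] - [Prim [Atom var]]]] / [Prim [Atom ( [Expr [Term [Factor [Prim [Atom var]]]]] )] - [Prim [Atom var]]]]]]

17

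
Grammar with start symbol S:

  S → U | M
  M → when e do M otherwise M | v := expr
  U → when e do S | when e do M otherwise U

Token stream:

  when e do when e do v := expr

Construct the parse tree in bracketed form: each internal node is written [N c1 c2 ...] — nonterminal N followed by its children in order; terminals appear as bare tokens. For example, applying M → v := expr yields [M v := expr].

[S [U when e do [S [U when e do [S [M v := expr]]]]]]

S
U
when e do S
when e do U
when e do when e do S
when e do when e do M
when e do when e do v := expr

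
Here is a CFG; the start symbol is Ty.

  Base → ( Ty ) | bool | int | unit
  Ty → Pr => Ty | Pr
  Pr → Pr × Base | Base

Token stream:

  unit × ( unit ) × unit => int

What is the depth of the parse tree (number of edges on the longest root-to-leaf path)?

[Ty [Pr [Pr [Pr [Base unit]] × [Base ( [Ty [Pr [Base unit]]] )]] × [Base unit]] => [Ty [Pr [Base int]]]]

7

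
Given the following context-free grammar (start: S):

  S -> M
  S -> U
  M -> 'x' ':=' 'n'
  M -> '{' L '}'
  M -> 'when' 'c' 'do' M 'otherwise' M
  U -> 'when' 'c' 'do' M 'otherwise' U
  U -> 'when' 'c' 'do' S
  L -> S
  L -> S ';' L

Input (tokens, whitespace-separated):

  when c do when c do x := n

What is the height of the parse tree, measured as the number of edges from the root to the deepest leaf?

6

[S [U when c do [S [U when c do [S [M x := n]]]]]]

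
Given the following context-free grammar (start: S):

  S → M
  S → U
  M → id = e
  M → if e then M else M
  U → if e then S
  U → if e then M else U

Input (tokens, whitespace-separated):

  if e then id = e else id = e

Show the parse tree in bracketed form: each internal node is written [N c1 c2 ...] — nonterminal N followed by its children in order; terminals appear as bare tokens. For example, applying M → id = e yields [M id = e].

S
M
if e then M else M
if e then id = e else M
if e then id = e else id = e

[S [M if e then [M id = e] else [M id = e]]]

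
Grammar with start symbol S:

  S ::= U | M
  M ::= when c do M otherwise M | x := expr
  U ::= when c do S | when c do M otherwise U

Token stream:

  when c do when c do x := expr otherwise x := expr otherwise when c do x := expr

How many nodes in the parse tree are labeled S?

2

[S [U when c do [M when c do [M x := expr] otherwise [M x := expr]] otherwise [U when c do [S [M x := expr]]]]]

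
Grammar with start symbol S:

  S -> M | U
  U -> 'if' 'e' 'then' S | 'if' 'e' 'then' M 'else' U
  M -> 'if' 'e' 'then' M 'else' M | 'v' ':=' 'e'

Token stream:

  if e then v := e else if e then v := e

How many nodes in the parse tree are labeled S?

2

[S [U if e then [M v := e] else [U if e then [S [M v := e]]]]]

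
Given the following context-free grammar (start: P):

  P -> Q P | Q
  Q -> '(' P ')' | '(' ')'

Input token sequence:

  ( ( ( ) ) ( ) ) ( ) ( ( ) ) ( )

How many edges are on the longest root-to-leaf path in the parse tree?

[P [Q ( [P [Q ( [P [Q ( )]] )] [P [Q ( )]]] )] [P [Q ( )] [P [Q ( [P [Q ( )]] )] [P [Q ( )]]]]]

6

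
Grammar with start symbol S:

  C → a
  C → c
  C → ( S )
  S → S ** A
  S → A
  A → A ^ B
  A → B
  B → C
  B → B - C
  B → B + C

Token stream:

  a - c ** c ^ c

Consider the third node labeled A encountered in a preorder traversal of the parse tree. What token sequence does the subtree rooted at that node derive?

[S [S [A [B [B [C a]] - [C c]]]] ** [A [A [B [C c]]] ^ [B [C c]]]]

c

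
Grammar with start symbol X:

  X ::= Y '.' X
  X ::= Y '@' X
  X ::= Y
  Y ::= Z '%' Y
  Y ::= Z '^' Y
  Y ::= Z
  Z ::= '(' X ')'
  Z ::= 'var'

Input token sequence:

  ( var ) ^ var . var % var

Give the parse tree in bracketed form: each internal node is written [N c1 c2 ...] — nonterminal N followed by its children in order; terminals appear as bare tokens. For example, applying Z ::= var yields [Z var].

X
Y . X
Z ^ Y . X
( X ) ^ Y . X
( Y ) ^ Y . X
( Z ) ^ Y . X
( var ) ^ Y . X
( var ) ^ Z . X
( var ) ^ var . X
( var ) ^ var . Y
( var ) ^ var . Z % Y
( var ) ^ var . var % Y
( var ) ^ var . var % Z
( var ) ^ var . var % var

[X [Y [Z ( [X [Y [Z var]]] )] ^ [Y [Z var]]] . [X [Y [Z var] % [Y [Z var]]]]]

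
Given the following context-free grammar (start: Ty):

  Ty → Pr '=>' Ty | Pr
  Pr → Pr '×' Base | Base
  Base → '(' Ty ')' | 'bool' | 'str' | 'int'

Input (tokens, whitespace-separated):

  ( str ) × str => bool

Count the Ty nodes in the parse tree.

[Ty [Pr [Pr [Base ( [Ty [Pr [Base str]]] )]] × [Base str]] => [Ty [Pr [Base bool]]]]

3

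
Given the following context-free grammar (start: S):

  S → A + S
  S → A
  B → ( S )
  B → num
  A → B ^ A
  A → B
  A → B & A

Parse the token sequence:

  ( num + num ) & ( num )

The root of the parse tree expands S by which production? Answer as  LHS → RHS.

S → A

[S [A [B ( [S [A [B num]] + [S [A [B num]]]] )] & [A [B ( [S [A [B num]]] )]]]]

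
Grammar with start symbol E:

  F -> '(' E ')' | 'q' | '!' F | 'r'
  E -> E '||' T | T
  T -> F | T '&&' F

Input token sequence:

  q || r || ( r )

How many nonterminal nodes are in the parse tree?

[E [E [E [T [F q]]] || [T [F r]]] || [T [F ( [E [T [F r]]] )]]]

12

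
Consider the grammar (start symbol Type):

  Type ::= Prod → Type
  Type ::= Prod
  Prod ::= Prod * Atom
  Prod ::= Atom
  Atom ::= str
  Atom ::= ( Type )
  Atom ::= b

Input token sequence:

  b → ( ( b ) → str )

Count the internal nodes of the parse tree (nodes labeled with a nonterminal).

15

[Type [Prod [Atom b]] → [Type [Prod [Atom ( [Type [Prod [Atom ( [Type [Prod [Atom b]]] )]] → [Type [Prod [Atom str]]]] )]]]]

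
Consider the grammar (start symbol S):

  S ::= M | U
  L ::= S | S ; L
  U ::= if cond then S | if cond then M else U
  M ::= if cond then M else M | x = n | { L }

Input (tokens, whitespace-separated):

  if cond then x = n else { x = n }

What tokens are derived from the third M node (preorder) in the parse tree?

{ x = n }

[S [M if cond then [M x = n] else [M { [L [S [M x = n]]] }]]]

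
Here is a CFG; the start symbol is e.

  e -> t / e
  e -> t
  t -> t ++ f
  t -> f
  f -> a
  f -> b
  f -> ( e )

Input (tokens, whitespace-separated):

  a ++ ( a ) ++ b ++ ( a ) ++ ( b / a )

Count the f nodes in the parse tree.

9

[e [t [t [t [t [t [f a]] ++ [f ( [e [t [f a]]] )]] ++ [f b]] ++ [f ( [e [t [f a]]] )]] ++ [f ( [e [t [f b]] / [e [t [f a]]]] )]]]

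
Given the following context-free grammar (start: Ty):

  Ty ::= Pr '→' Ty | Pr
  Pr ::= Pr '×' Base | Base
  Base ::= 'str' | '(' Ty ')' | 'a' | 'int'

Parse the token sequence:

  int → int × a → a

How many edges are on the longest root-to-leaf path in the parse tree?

[Ty [Pr [Base int]] → [Ty [Pr [Pr [Base int]] × [Base a]] → [Ty [Pr [Base a]]]]]

5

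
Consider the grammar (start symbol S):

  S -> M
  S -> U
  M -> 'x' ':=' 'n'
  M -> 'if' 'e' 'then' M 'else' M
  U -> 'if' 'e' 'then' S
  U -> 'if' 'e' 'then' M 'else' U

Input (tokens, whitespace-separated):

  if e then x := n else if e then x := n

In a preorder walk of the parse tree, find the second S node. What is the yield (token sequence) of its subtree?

[S [U if e then [M x := n] else [U if e then [S [M x := n]]]]]

x := n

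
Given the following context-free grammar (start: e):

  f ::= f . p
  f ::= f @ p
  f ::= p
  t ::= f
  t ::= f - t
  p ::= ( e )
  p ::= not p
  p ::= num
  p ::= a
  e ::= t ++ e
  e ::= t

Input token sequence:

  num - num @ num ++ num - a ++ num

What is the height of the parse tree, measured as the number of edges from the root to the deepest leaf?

6

[e [t [f [p num]] - [t [f [f [p num]] @ [p num]]]] ++ [e [t [f [p num]] - [t [f [p a]]]] ++ [e [t [f [p num]]]]]]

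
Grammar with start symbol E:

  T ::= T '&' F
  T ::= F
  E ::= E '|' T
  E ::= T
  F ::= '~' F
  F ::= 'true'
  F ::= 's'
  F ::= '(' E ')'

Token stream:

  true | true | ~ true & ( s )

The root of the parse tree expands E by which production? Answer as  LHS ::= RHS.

E ::= E '|' T

[E [E [E [T [F true]]] | [T [F true]]] | [T [T [F ~ [F true]]] & [F ( [E [T [F s]]] )]]]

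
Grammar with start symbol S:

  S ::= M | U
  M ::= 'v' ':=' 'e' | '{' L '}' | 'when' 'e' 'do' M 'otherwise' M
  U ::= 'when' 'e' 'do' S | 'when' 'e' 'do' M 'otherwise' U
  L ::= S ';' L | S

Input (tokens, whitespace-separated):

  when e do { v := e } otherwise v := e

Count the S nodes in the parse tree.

2

[S [M when e do [M { [L [S [M v := e]]] }] otherwise [M v := e]]]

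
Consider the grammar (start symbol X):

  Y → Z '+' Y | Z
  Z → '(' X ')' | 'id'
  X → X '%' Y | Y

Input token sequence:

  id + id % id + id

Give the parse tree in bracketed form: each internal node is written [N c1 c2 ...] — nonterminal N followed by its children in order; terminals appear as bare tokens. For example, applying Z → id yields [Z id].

[X [X [Y [Z id] + [Y [Z id]]]] % [Y [Z id] + [Y [Z id]]]]

X
X % Y
Y % Y
Z + Y % Y
id + Y % Y
id + Z % Y
id + id % Y
id + id % Z + Y
id + id % id + Y
id + id % id + Z
id + id % id + id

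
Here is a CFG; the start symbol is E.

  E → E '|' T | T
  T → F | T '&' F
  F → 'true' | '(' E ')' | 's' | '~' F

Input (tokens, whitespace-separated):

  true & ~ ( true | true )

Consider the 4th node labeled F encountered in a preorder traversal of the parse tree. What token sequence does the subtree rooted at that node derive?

true

[E [T [T [F true]] & [F ~ [F ( [E [E [T [F true]]] | [T [F true]]] )]]]]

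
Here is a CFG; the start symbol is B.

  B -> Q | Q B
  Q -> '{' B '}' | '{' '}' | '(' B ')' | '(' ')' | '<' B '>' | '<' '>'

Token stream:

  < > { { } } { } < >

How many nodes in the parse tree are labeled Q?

5

[B [Q < >] [B [Q { [B [Q { }]] }] [B [Q { }] [B [Q < >]]]]]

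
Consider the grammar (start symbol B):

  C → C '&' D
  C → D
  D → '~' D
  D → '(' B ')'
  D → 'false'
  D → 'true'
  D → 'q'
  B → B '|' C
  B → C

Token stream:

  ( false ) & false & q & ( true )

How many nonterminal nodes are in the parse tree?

15

[B [C [C [C [C [D ( [B [C [D false]]] )]] & [D false]] & [D q]] & [D ( [B [C [D true]]] )]]]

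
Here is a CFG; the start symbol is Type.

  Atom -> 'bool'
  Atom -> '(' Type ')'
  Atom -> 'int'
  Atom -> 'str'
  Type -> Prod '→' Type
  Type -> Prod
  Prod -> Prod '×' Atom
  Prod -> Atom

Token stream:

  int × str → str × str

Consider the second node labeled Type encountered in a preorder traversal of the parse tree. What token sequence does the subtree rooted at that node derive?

[Type [Prod [Prod [Atom int]] × [Atom str]] → [Type [Prod [Prod [Atom str]] × [Atom str]]]]

str × str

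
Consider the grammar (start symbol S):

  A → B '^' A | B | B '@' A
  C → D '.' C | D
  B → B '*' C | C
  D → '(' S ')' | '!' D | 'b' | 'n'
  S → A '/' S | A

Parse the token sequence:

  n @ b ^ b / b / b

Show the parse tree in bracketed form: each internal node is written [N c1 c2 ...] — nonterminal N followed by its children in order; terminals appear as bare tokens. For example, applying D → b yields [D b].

[S [A [B [C [D n]]] @ [A [B [C [D b]]] ^ [A [B [C [D b]]]]]] / [S [A [B [C [D b]]]] / [S [A [B [C [D b]]]]]]]

S
A / S
B @ A / S
C @ A / S
D @ A / S
n @ A / S
n @ B ^ A / S
n @ C ^ A / S
n @ D ^ A / S
n @ b ^ A / S
n @ b ^ B / S
n @ b ^ C / S
n @ b ^ D / S
n @ b ^ b / S
n @ b ^ b / A / S
n @ b ^ b / B / S
n @ b ^ b / C / S
n @ b ^ b / D / S
n @ b ^ b / b / S
n @ b ^ b / b / A
n @ b ^ b / b / B
n @ b ^ b / b / C
n @ b ^ b / b / D
n @ b ^ b / b / b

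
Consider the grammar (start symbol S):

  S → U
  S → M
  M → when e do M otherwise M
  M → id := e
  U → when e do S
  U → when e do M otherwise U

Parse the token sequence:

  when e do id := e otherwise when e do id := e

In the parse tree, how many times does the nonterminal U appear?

2

[S [U when e do [M id := e] otherwise [U when e do [S [M id := e]]]]]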